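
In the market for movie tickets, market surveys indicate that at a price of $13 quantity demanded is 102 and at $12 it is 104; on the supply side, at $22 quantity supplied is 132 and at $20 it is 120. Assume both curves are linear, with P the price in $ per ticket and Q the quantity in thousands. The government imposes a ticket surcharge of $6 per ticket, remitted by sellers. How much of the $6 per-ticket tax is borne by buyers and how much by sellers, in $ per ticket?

Demand slope: (104 − 102)/(12 − 13) = -2, so Qd = 128 − 2P.
Supply slope: (120 − 132)/(20 − 22) = 6, so Qs = 6P.
Without the tax, 128 − 2P = 6P gives 8P = 128, so P* = $16 and Q* = 96.
With the tax collected from sellers, supply shifts: Qs = 6(P − 6).
Solving gives Q = 87 with buyers paying $20.5 and sellers receiving $14.5 (the $6 wedge).
Burden on buyers: $4.5; on sellers: $1.5. (They sum to $6.)
The less price-elastic side of the market bears the larger share of a per-unit tax.

Buyers bear $4.5 per ticket; sellers bear $1.5 per ticket.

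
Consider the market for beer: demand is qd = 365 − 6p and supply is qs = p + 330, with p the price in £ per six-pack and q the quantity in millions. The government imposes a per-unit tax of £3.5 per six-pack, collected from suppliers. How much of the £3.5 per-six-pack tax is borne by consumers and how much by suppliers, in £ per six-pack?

Without the tax, 365 − 6p = p + 330 gives 7p = 35, so p* = £5 and q* = 335.
With the tax collected from suppliers, supply shifts: qs = (p − 3.5) + 330.
Solving gives q = 332 with consumers paying £5.5 and suppliers receiving £2 (the £3.5 wedge).
Burden on consumers: £0.5; on suppliers: £3. (They sum to £3.5.)

Consumers bear £0.5 per six-pack; suppliers bear £3 per six-pack.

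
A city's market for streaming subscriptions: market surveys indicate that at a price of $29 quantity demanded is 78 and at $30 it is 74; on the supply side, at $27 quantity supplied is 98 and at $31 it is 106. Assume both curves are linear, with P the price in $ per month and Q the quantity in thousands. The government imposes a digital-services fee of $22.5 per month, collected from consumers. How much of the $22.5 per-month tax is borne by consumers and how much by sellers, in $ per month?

Demand slope: (74 − 78)/(30 − 29) = -4, so Qd = 194 − 4P.
Supply slope: (106 − 98)/(31 − 27) = 2, so Qs = 2P + 44.
Before the tax: set 194 − 4P = 2P + 44 → P* = $25, Q* = 94.
With the tax collected from consumers, demand (in seller-price terms) shifts: Qd = 194 − 4(P + 22.5).
Solving gives Q = 64 with consumers paying $32.5 and sellers receiving $10 (the $22.5 wedge).
Burden on consumers: $7.5; on sellers: $15. (They sum to $22.5.)

Consumers bear $7.5 per month; sellers bear $15 per month.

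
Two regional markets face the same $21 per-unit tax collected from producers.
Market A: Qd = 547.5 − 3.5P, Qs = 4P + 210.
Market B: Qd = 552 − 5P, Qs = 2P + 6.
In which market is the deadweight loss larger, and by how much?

Market A, by $96.6.

Market A: pre-tax P* = $45, Q* = 390; post-tax Q = 350.8; deadweight loss = $411.6.
Market B: pre-tax P* = $78, Q* = 162; post-tax Q = 132; deadweight loss = $315.
Difference: $411.6 vs $315 → market A is larger by $96.6.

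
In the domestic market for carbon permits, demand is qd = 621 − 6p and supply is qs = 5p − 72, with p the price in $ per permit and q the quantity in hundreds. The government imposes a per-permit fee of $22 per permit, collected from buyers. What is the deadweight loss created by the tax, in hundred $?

Before the tax: set 621 − 6p = 5p − 72 → p* = $63, q* = 243.
With the tax collected from buyers, demand (in seller-price terms) shifts: qd = 621 − 6(p + 22).
Solving gives q = 183 with buyers paying $73 and producers receiving $51 (the $22 wedge).
Quantity falls by |ΔQ| = |243 − 183| = 60.
DWL = ½ · t · |ΔQ| = ½ · 22 · 60 = $660.

Deadweight loss = $660 hundred.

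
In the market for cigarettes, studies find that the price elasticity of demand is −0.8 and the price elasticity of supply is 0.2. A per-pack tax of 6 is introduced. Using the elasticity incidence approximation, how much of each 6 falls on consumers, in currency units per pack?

Consumers bear ≈ 1.2 per pack.

Incidence ratio: consumers' share ≈ εs / (εs + |εd|) = 0.2 / (0.2 + 0.8) = 0.2.
So consumers bear ≈ 0.2 × 6 = 1.2; suppliers bear 4.8.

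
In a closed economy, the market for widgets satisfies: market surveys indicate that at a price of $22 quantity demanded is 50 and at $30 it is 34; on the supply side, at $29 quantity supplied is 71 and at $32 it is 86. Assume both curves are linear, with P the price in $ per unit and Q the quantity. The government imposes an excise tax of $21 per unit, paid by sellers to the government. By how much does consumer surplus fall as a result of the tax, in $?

Demand slope: (34 − 50)/(30 − 22) = -2, so Qd = 94 − 2P.
Supply slope: (86 − 71)/(32 − 29) = 5, so Qs = 5P − 74.
Before the tax: set 94 − 2P = 5P − 74 → P* = $24, Q* = 46.
With the tax collected from sellers, supply shifts: Qs = 5(P − 21) − 74.
Solving gives Q = 16 with buyers paying $39 and sellers receiving $18 (the $21 wedge).
ΔCS is the trapezoid between Q = 16 and Q = 46 of height $15: ½ · (46 + 16) · 15 = $465.

Consumer surplus falls by $465.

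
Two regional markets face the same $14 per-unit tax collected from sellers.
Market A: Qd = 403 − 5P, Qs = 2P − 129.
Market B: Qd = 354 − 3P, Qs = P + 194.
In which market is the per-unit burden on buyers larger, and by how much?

Market A: pre-tax P* = $76, Q* = 23; post-tax Q = 3; per-unit burden on buyers = $4.
Market B: pre-tax P* = $40, Q* = 234; post-tax Q = 223.5; per-unit burden on buyers = $3.5.
Difference: $4 vs $3.5 → market A is larger by $0.5.

Market A, by $0.5.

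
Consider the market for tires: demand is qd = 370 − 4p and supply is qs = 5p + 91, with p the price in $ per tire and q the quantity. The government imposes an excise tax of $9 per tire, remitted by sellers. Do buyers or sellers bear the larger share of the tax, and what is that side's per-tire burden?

Before the tax: set 370 − 4p = 5p + 91 → p* = $31, q* = 246.
With the tax collected from sellers, supply shifts: qs = 5(p − 9) + 91.
Solving gives q = 226 with buyers paying $36 and sellers receiving $27 (the $9 wedge).
Per-tire burden: buyers $5, sellers $4.
Buyers take the larger share because demand is less price-elastic here (demand slope 4 vs supply slope 5).

Buyers bear the larger share: $5 per tire.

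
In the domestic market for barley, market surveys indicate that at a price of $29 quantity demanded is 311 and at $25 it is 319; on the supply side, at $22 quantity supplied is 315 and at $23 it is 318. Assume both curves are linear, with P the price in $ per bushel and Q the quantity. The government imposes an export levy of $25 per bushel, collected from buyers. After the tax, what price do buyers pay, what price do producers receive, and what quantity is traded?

Buyers pay $39; producers receive $14; quantity = 291.

Demand slope: (319 − 311)/(25 − 29) = -2, so Qd = 369 − 2P.
Supply slope: (318 − 315)/(23 − 22) = 3, so Qs = 3P + 249.
Without the tax, 369 − 2P = 3P + 249 gives 5P = 120, so P* = $24 and Q* = 321.
With the tax collected from buyers, demand (in seller-price terms) shifts: Qd = 369 − 2(P + 25).
New equilibrium: buyers pay $39, producers receive $14, Q = 291. (Wedge: Pb − Ps = 25.)
The less price-elastic side of the market bears the larger share of a per-unit tax.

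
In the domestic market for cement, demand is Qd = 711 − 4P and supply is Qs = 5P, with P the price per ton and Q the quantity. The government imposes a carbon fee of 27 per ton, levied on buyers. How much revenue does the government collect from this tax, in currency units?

Tax revenue = 9045.

Without the tax, 711 − 4P = 5P gives 9P = 711, so P* = 79 and Q* = 395.
With the tax collected from buyers, demand (in seller-price terms) shifts: Qd = 711 − 4(P + 27).
New equilibrium: buyers pay 94, producers receive 67, Q = 335. (Wedge: Pb − Ps = 27.)
Revenue = t · Q = 27 · 335 = 9045.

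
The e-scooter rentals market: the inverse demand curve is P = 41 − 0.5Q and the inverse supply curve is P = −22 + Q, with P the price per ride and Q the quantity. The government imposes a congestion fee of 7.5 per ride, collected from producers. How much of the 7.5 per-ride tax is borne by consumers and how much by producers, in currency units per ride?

Consumers bear 2.5 per ride; producers bear 5 per ride.

Rewrite in direct form: Qd = 82 − 2P and Qs = P + 22.
Before the tax: set 82 − 2P = P + 22 → P* = 20, Q* = 42.
With the tax collected from producers, supply shifts: Qs = (P − 7.5) + 22.
Solving gives Q = 37 with consumers paying 22.5 and producers receiving 15 (the 7.5 wedge).
Burden on consumers: 2.5; on producers: 5. (They sum to 7.5.)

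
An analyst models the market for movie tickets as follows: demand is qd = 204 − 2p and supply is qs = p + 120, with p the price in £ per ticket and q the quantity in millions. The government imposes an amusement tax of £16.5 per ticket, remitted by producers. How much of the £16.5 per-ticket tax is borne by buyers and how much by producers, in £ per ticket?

Before the tax: set 204 − 2p = p + 120 → p* = £28, q* = 148.
With the tax collected from producers, supply shifts: qs = (p − 16.5) + 120.
Solving gives q = 137 with buyers paying £33.5 and producers receiving £17 (the £16.5 wedge).
Burden on buyers: £5.5; on producers: £11. (They sum to £16.5.)

Buyers bear £5.5 per ticket; producers bear £11 per ticket.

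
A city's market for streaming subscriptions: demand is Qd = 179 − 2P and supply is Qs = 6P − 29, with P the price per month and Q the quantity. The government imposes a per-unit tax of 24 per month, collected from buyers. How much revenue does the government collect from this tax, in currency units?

Without the tax, 179 − 2P = 6P − 29 gives 8P = 208, so P* = 26 and Q* = 127.
With the tax collected from buyers, demand (in seller-price terms) shifts: Qd = 179 − 2(P + 24).
New equilibrium: buyers pay 44, producers receive 20, Q = 91. (Wedge: Pb − Ps = 24.)
Revenue = t · Q = 24 · 91 = 2184.

Tax revenue = 2184.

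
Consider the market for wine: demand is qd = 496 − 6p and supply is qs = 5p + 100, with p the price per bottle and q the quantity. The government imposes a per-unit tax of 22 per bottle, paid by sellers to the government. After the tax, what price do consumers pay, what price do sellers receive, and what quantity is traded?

Consumers pay 46; sellers receive 24; quantity = 220.

Before the tax: set 496 − 6p = 5p + 100 → p* = 36, q* = 280.
With the tax collected from sellers, supply shifts: qs = 5(p − 22) + 100.
Solving gives q = 220 with consumers paying 46 and sellers receiving 24 (the 22 wedge).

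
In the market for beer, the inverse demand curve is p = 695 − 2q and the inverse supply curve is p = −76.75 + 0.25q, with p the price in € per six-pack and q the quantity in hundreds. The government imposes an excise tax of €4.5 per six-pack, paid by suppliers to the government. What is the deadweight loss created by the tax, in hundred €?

Deadweight loss = €4.5 hundred.

Rewrite in direct form: qd = 347.5 − 0.5p and qs = 4p + 307.
Without the tax, 347.5 − 0.5p = 4p + 307 gives 4.5p = 40.5, so p* = €9 and q* = 343.
With the tax collected from suppliers, supply shifts: qs = 4(p − 4.5) + 307.
Solving gives q = 341 with buyers paying €13 and suppliers receiving €8.5 (the €4.5 wedge).
Quantity falls by |ΔQ| = |343 − 341| = 2.
DWL = ½ · t · |ΔQ| = ½ · 4.5 · 2 = €4.5.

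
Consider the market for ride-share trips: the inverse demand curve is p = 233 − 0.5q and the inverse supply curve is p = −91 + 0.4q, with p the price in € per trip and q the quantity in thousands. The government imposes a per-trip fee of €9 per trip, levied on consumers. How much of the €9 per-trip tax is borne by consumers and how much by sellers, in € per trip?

Consumers bear €5 per trip; sellers bear €4 per trip.

Rewrite in direct form: qd = 466 − 2p and qs = 2.5p + 227.5.
Without the tax, 466 − 2p = 2.5p + 227.5 gives 4.5p = 238.5, so p* = €53 and q* = 360.
With the tax collected from consumers, demand (in seller-price terms) shifts: qd = 466 − 2(p + 9).
New equilibrium: consumers pay €58, sellers receive €49, q = 350. (Wedge: pb − ps = 9.)
Burden on consumers: €5; on sellers: €4. (They sum to €9.)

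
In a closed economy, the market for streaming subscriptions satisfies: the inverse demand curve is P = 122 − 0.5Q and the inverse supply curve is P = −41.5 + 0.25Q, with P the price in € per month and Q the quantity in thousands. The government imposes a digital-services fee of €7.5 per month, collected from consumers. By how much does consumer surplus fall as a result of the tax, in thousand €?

Inverting to Q(P) form: Qd = 244 − 2P; Qs = 4P + 166.
Without the tax, 244 − 2P = 4P + 166 gives 6P = 78, so P* = €13 and Q* = 218.
With the tax collected from consumers, demand (in seller-price terms) shifts: Qd = 244 − 2(P + 7.5).
New equilibrium: consumers pay €18, suppliers receive €10.5, Q = 208. (Wedge: Pb − Ps = 7.5.)
ΔCS is the trapezoid between Q = 208 and Q = 218 of height €5: ½ · (218 + 208) · 5 = €1065.

Consumer surplus falls by €1065 thousand.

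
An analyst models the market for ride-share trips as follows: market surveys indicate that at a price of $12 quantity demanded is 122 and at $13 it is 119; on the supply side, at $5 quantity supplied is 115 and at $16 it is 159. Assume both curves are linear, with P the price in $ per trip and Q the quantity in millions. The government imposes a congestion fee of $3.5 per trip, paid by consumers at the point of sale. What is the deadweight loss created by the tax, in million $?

Deadweight loss = $10.5 million.

Demand slope: (119 − 122)/(13 − 12) = -3, so Qd = 158 − 3P.
Supply slope: (159 − 115)/(16 − 5) = 4, so Qs = 4P + 95.
Without the tax, 158 − 3P = 4P + 95 gives 7P = 63, so P* = $9 and Q* = 131.
With the tax collected from consumers, demand (in seller-price terms) shifts: Qd = 158 − 3(P + 3.5).
Solving gives Q = 125 with consumers paying $11 and sellers receiving $7.5 (the $3.5 wedge).
Quantity falls by |ΔQ| = |131 − 125| = 6.
DWL = ½ · t · |ΔQ| = ½ · 3.5 · 6 = $10.5.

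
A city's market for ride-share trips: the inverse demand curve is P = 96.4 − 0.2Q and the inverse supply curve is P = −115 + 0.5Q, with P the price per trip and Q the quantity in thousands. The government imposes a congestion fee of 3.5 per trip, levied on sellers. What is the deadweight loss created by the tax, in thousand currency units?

Rewrite in direct form: Qd = 482 − 5P and Qs = 2P + 230.
Without the tax, 482 − 5P = 2P + 230 gives 7P = 252, so P* = 36 and Q* = 302.
With the tax collected from sellers, supply shifts: Qs = 2(P − 3.5) + 230.
New equilibrium: consumers pay 37, sellers receive 33.5, Q = 297. (Wedge: Pb − Ps = 3.5.)
Quantity falls by |ΔQ| = |302 − 297| = 5.
DWL = ½ · t · |ΔQ| = ½ · 3.5 · 5 = 8.75.

Deadweight loss = 8.75 thousand.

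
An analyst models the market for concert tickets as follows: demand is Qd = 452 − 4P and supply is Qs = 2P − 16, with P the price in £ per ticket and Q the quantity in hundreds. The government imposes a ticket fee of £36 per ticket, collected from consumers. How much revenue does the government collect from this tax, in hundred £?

Tax revenue = £3312 hundred.

Without the tax, 452 − 4P = 2P − 16 gives 6P = 468, so P* = £78 and Q* = 140.
With the tax collected from consumers, demand (in seller-price terms) shifts: Qd = 452 − 4(P + 36).
New equilibrium: consumers pay £90, sellers receive £54, Q = 92. (Wedge: Pb − Ps = 36.)
Revenue = t · Q = 36 · 92 = £3312.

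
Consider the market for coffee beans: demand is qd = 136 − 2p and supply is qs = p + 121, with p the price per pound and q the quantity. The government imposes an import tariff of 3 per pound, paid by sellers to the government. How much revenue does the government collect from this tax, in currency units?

Before the tax: set 136 − 2p = p + 121 → p* = 5, q* = 126.
With the tax collected from sellers, supply shifts: qs = (p − 3) + 121.
Solving gives q = 124 with consumers paying 6 and sellers receiving 3 (the 3 wedge).
Revenue = t · Q = 3 · 124 = 372.

Tax revenue = 372.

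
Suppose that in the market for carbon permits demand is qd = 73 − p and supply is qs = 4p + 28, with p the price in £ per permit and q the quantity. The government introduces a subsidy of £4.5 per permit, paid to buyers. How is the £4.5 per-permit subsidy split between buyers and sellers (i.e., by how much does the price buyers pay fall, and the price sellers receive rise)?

Before the subsidy: set 73 − p = 4p + 28 → p* = £9, q* = 64.
With a per-unit subsidy paid to buyers, each effectively pays p − 4.5, so demand becomes qd = 73 − (p − 4.5).
New equilibrium: buyers pay £5.4, sellers receive £9.9, q = 67.6. (Wedge: pb − ps = −4.5.)
Gain to buyers: £3.6; to sellers: £0.9. (They sum to £4.5.)

Buyers gain £3.6 per permit; sellers gain £0.9 per permit.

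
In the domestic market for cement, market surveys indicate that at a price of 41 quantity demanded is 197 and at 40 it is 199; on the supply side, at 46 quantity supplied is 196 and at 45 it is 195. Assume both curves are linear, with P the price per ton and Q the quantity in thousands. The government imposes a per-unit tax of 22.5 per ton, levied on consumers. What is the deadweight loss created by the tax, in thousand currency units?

Deadweight loss = 168.75 thousand.

Demand slope: (199 − 197)/(40 − 41) = -2, so Qd = 279 − 2P.
Supply slope: (195 − 196)/(45 − 46) = 1, so Qs = P + 150.
Before the tax: set 279 − 2P = P + 150 → P* = 43, Q* = 193.
With the tax collected from consumers, demand (in seller-price terms) shifts: Qd = 279 − 2(P + 22.5).
New equilibrium: consumers pay 50.5, producers receive 28, Q = 178. (Wedge: Pb − Ps = 22.5.)
Quantity falls by |ΔQ| = |193 − 178| = 15.
DWL = ½ · t · |ΔQ| = ½ · 22.5 · 15 = 168.75.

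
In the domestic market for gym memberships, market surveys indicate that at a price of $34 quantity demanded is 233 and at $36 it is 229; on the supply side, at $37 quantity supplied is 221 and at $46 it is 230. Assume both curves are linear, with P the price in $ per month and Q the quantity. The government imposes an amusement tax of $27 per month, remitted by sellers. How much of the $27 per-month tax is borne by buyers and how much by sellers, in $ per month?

Buyers bear $9 per month; sellers bear $18 per month.

Demand slope: (229 − 233)/(36 − 34) = -2, so Qd = 301 − 2P.
Supply slope: (230 − 221)/(46 − 37) = 1, so Qs = P + 184.
Before the tax: set 301 − 2P = P + 184 → P* = $39, Q* = 223.
With the tax collected from sellers, supply shifts: Qs = (P − 27) + 184.
New equilibrium: buyers pay $48, sellers receive $21, Q = 205. (Wedge: Pb − Ps = 27.)
Burden on buyers: $9; on sellers: $18. (They sum to $27.)
The less price-elastic side of the market bears the larger share of a per-unit tax.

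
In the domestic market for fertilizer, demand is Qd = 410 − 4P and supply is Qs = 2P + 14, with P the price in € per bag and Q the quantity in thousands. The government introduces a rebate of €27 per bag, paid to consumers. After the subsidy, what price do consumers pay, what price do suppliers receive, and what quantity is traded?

Consumers pay €57; suppliers receive €84; quantity = 182.

Without the subsidy, 410 − 4P = 2P + 14 gives 6P = 396, so P* = €66 and Q* = 146.
With a per-unit subsidy paid to consumers, each effectively pays P − 27, so demand becomes Qd = 410 − 4(P − 27).
New equilibrium: consumers pay €57, suppliers receive €84, Q = 182. (Wedge: Pb − Ps = −27.)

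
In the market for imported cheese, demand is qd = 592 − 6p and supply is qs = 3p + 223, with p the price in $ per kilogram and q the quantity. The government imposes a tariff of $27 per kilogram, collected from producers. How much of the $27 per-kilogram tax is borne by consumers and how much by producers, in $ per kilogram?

Consumers bear $9 per kilogram; producers bear $18 per kilogram.

Without the tax, 592 − 6p = 3p + 223 gives 9p = 369, so p* = $41 and q* = 346.
With the tax collected from producers, supply shifts: qs = 3(p − 27) + 223.
New equilibrium: consumers pay $50, producers receive $23, q = 292. (Wedge: pb − ps = 27.)
Burden on consumers: $9; on producers: $18. (They sum to $27.)
The less price-elastic side of the market bears the larger share of a per-unit tax.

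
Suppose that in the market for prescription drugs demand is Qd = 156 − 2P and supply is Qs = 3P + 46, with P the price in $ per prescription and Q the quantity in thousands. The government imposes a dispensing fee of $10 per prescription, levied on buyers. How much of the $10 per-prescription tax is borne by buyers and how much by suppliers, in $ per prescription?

Buyers bear $6 per prescription; suppliers bear $4 per prescription.

Without the tax, 156 − 2P = 3P + 46 gives 5P = 110, so P* = $22 and Q* = 112.
With the tax collected from buyers, demand (in seller-price terms) shifts: Qd = 156 − 2(P + 10).
Solving gives Q = 100 with buyers paying $28 and suppliers receiving $18 (the $10 wedge).
Burden on buyers: $6; on suppliers: $4. (They sum to $10.)
The less price-elastic side of the market bears the larger share of a per-unit tax.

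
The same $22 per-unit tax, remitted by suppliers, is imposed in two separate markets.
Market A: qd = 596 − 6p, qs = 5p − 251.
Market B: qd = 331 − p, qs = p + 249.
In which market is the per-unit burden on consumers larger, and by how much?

Market A: pre-tax p* = $77, q* = 134; post-tax q = 74; per-unit burden on consumers = $10.
Market B: pre-tax p* = $41, q* = 290; post-tax q = 279; per-unit burden on consumers = $11.
Difference: $10 vs $11 → market B is larger by $1.

Market B, by $1.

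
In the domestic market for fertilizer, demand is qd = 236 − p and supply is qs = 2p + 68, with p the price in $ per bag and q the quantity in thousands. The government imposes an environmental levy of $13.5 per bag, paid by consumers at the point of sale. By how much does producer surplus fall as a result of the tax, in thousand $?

Producer surplus falls by $789.75 thousand.

Without the tax, 236 − p = 2p + 68 gives 3p = 168, so p* = $56 and q* = 180.
With the tax collected from consumers, demand (in seller-price terms) shifts: qd = 236 − (p + 13.5).
Solving gives q = 171 with consumers paying $65 and sellers receiving $51.5 (the $13.5 wedge).
ΔPS is the trapezoid between Q = 171 and Q = 180 of height $4.5: ½ · (180 + 171) · 4.5 = $789.75.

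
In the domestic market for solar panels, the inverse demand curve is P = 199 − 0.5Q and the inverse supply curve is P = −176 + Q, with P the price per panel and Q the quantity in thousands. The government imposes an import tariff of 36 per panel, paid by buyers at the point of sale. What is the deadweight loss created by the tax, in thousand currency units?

Inverting to Q(P) form: Qd = 398 − 2P; Qs = P + 176.
Before the tax: set 398 − 2P = P + 176 → P* = 74, Q* = 250.
With the tax collected from buyers, demand (in seller-price terms) shifts: Qd = 398 − 2(P + 36).
Solving gives Q = 226 with buyers paying 86 and suppliers receiving 50 (the 36 wedge).
Quantity falls by |ΔQ| = |250 − 226| = 24.
DWL = ½ · t · |ΔQ| = ½ · 36 · 24 = 432.

Deadweight loss = 432 thousand.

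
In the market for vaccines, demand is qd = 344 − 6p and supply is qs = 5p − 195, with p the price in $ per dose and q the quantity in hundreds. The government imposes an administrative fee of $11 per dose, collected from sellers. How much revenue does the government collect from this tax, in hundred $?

Without the tax, 344 − 6p = 5p − 195 gives 11p = 539, so p* = $49 and q* = 50.
With the tax collected from sellers, supply shifts: qs = 5(p − 11) − 195.
Solving gives q = 20 with consumers paying $54 and sellers receiving $43 (the $11 wedge).
Revenue = t · Q = 11 · 20 = $220.

Tax revenue = $220 hundred.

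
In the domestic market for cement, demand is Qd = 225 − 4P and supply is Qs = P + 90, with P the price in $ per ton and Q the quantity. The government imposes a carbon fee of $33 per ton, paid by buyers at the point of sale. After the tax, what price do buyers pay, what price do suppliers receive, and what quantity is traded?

Before the tax: set 225 − 4P = P + 90 → P* = $27, Q* = 117.
With the tax collected from buyers, demand (in seller-price terms) shifts: Qd = 225 − 4(P + 33).
New equilibrium: buyers pay $33.6, suppliers receive $0.6, Q = 90.6. (Wedge: Pb − Ps = 33.)

Buyers pay $33.6; suppliers receive $0.6; quantity = 90.6.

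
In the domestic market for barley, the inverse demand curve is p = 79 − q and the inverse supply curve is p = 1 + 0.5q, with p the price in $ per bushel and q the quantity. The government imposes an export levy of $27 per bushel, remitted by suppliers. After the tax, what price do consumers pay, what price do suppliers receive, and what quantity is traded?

Rewrite in direct form: qd = 79 − p and qs = 2p − 2.
Before the tax: set 79 − p = 2p − 2 → p* = $27, q* = 52.
With the tax collected from suppliers, supply shifts: qs = 2(p − 27) − 2.
New equilibrium: consumers pay $45, suppliers receive $18, q = 34. (Wedge: pb − ps = 27.)
The less price-elastic side of the market bears the larger share of a per-unit tax.

Consumers pay $45; suppliers receive $18; quantity = 34.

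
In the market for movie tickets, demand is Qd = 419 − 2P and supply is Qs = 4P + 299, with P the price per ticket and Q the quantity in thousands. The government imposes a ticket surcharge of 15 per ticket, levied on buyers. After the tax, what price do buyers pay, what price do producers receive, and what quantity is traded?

Buyers pay 30; producers receive 15; quantity = 359.

Without the tax, 419 − 2P = 4P + 299 gives 6P = 120, so P* = 20 and Q* = 379.
With the tax collected from buyers, demand (in seller-price terms) shifts: Qd = 419 − 2(P + 15).
Solving gives Q = 359 with buyers paying 30 and producers receiving 15 (the 15 wedge).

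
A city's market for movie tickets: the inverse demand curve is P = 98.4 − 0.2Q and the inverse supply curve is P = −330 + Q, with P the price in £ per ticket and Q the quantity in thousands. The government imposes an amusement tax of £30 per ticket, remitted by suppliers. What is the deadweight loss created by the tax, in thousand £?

Deadweight loss = £375 thousand.

Inverting to Q(P) form: Qd = 492 − 5P; Qs = P + 330.
Before the tax: set 492 − 5P = P + 330 → P* = £27, Q* = 357.
With the tax collected from suppliers, supply shifts: Qs = (P − 30) + 330.
New equilibrium: consumers pay £32, suppliers receive £2, Q = 332. (Wedge: Pb − Ps = 30.)
Quantity falls by |ΔQ| = |357 − 332| = 25.
DWL = ½ · t · |ΔQ| = ½ · 30 · 25 = £375.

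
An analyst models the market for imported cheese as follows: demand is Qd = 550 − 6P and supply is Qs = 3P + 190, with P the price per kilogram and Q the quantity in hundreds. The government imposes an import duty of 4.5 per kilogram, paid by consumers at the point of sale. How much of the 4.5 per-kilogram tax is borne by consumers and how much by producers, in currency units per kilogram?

Consumers bear 1.5 per kilogram; producers bear 3 per kilogram.

Without the tax, 550 − 6P = 3P + 190 gives 9P = 360, so P* = 40 and Q* = 310.
With the tax collected from consumers, demand (in seller-price terms) shifts: Qd = 550 − 6(P + 4.5).
Solving gives Q = 301 with consumers paying 41.5 and producers receiving 37 (the 4.5 wedge).
Burden on consumers: 1.5; on producers: 3. (They sum to 4.5.)
The less price-elastic side of the market bears the larger share of a per-unit tax.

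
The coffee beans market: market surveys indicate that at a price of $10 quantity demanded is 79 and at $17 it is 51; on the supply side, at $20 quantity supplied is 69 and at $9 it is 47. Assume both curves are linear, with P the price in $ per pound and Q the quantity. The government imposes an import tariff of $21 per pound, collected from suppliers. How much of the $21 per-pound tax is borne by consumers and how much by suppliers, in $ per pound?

Consumers bear $7 per pound; suppliers bear $14 per pound.

Demand slope: (51 − 79)/(17 − 10) = -4, so Qd = 119 − 4P.
Supply slope: (47 − 69)/(9 − 20) = 2, so Qs = 2P + 29.
Without the tax, 119 − 4P = 2P + 29 gives 6P = 90, so P* = $15 and Q* = 59.
With the tax collected from suppliers, supply shifts: Qs = 2(P − 21) + 29.
Solving gives Q = 31 with consumers paying $22 and suppliers receiving $1 (the $21 wedge).
Burden on consumers: $7; on suppliers: $14. (They sum to $21.)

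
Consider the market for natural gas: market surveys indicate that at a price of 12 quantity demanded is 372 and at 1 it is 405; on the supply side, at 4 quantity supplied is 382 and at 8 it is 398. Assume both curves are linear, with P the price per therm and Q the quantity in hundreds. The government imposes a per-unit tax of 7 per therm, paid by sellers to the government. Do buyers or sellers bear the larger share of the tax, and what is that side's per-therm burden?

Buyers bear the larger share: 4 per therm.

Demand slope: (405 − 372)/(1 − 12) = -3, so Qd = 408 − 3P.
Supply slope: (398 − 382)/(8 − 4) = 4, so Qs = 4P + 366.
Without the tax, 408 − 3P = 4P + 366 gives 7P = 42, so P* = 6 and Q* = 390.
With the tax collected from sellers, supply shifts: Qs = 4(P − 7) + 366.
New equilibrium: buyers pay 10, sellers receive 3, Q = 378. (Wedge: Pb − Ps = 7.)
Per-therm burden: buyers 4, sellers 3.
Buyers take the larger share because demand is less price-elastic here (demand slope 3 vs supply slope 4).
The less price-elastic side of the market bears the larger share of a per-unit tax.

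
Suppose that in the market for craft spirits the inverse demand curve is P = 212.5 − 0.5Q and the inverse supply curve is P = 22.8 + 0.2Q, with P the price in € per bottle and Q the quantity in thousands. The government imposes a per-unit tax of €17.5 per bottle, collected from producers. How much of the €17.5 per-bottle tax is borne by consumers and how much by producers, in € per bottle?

Consumers bear €12.5 per bottle; producers bear €5 per bottle.

Rewrite in direct form: Qd = 425 − 2P and Qs = 5P − 114.
Before the tax: set 425 − 2P = 5P − 114 → P* = €77, Q* = 271.
With the tax collected from producers, supply shifts: Qs = 5(P − 17.5) − 114.
New equilibrium: consumers pay €89.5, producers receive €72, Q = 246. (Wedge: Pb − Ps = 17.5.)
Burden on consumers: €12.5; on producers: €5. (They sum to €17.5.)
The less price-elastic side of the market bears the larger share of a per-unit tax.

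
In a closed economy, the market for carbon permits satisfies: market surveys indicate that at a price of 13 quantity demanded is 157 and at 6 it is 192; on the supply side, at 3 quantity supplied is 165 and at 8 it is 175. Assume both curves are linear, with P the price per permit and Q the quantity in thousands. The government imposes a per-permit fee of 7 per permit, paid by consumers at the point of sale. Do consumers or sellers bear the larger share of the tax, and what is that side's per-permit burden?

Demand slope: (192 − 157)/(6 − 13) = -5, so Qd = 222 − 5P.
Supply slope: (175 − 165)/(8 − 3) = 2, so Qs = 2P + 159.
Without the tax, 222 − 5P = 2P + 159 gives 7P = 63, so P* = 9 and Q* = 177.
With the tax collected from consumers, demand (in seller-price terms) shifts: Qd = 222 − 5(P + 7).
New equilibrium: consumers pay 11, sellers receive 4, Q = 167. (Wedge: Pb − Ps = 7.)
Per-permit burden: consumers 2, sellers 5.
Sellers take the larger share because supply is less price-elastic here (demand slope 5 vs supply slope 2).

Sellers bear the larger share: 5 per permit.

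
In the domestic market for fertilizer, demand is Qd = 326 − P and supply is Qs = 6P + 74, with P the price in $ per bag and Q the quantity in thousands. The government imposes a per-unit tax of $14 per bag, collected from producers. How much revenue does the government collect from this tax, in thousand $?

Tax revenue = $3892 thousand.

Before the tax: set 326 − P = 6P + 74 → P* = $36, Q* = 290.
With the tax collected from producers, supply shifts: Qs = 6(P − 14) + 74.
Solving gives Q = 278 with consumers paying $48 and producers receiving $34 (the $14 wedge).
Revenue = t · Q = 14 · 278 = $3892.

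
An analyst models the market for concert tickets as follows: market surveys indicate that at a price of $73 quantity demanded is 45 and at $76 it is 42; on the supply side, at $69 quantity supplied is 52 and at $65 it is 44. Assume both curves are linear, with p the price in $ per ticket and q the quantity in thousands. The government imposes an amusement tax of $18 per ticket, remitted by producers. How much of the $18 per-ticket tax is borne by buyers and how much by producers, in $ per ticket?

Demand slope: (42 − 45)/(76 − 73) = -1, so qd = 118 − p.
Supply slope: (44 − 52)/(65 − 69) = 2, so qs = 2p − 86.
Without the tax, 118 − p = 2p − 86 gives 3p = 204, so p* = $68 and q* = 50.
With the tax collected from producers, supply shifts: qs = 2(p − 18) − 86.
Solving gives q = 38 with buyers paying $80 and producers receiving $62 (the $18 wedge).
Burden on buyers: $12; on producers: $6. (They sum to $18.)
The less price-elastic side of the market bears the larger share of a per-unit tax.

Buyers bear $12 per ticket; producers bear $6 per ticket.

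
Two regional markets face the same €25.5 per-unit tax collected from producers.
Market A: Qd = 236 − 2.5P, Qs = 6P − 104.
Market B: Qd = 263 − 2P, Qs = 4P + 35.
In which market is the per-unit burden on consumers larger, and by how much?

Market A, by €1.

Market A: pre-tax P* = €40, Q* = 136; post-tax Q = 91; per-unit burden on consumers = €18.
Market B: pre-tax P* = €38, Q* = 187; post-tax Q = 153; per-unit burden on consumers = €17.
Difference: €18 vs €17 → market A is larger by €1.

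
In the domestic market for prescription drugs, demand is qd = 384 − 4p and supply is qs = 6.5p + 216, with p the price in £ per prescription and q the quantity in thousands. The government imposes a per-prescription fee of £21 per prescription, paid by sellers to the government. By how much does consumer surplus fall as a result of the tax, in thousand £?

Without the tax, 384 − 4p = 6.5p + 216 gives 10.5p = 168, so p* = £16 and q* = 320.
With the tax collected from sellers, supply shifts: qs = 6.5(p − 21) + 216.
Solving gives q = 268 with buyers paying £29 and sellers receiving £8 (the £21 wedge).
ΔCS is the trapezoid between Q = 268 and Q = 320 of height £13: ½ · (320 + 268) · 13 = £3822.

Consumer surplus falls by £3822 thousand.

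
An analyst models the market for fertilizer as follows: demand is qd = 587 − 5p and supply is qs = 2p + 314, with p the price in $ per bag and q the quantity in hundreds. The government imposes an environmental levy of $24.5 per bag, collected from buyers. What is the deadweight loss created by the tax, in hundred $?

Without the tax, 587 − 5p = 2p + 314 gives 7p = 273, so p* = $39 and q* = 392.
With the tax collected from buyers, demand (in seller-price terms) shifts: qd = 587 − 5(p + 24.5).
New equilibrium: buyers pay $46, producers receive $21.5, q = 357. (Wedge: pb − ps = 24.5.)
Quantity falls by |ΔQ| = |392 − 357| = 35.
DWL = ½ · t · |ΔQ| = ½ · 24.5 · 35 = $428.75.

Deadweight loss = $428.75 hundred.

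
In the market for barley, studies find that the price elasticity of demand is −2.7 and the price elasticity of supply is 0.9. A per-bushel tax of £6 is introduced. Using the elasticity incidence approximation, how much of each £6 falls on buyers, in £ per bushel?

Incidence ratio: buyers' share ≈ εs / (εs + |εd|) = 0.9 / (0.9 + 2.7) = 0.25.
So buyers bear ≈ 0.25 × £6 = £1.5; sellers bear £4.5.

Buyers bear ≈ £1.5 per bushel.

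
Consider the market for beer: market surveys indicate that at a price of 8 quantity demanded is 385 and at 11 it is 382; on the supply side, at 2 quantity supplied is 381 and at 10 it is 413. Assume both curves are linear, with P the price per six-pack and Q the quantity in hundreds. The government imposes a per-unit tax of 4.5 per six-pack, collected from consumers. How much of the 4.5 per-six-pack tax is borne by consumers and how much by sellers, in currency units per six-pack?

Demand slope: (382 − 385)/(11 − 8) = -1, so Qd = 393 − P.
Supply slope: (413 − 381)/(10 − 2) = 4, so Qs = 4P + 373.
Before the tax: set 393 − P = 4P + 373 → P* = 4, Q* = 389.
With the tax collected from consumers, demand (in seller-price terms) shifts: Qd = 393 − (P + 4.5).
New equilibrium: consumers pay 7.6, sellers receive 3.1, Q = 385.4. (Wedge: Pb − Ps = 4.5.)
Burden on consumers: 3.6; on sellers: 0.9. (They sum to 4.5.)

Consumers bear 3.6 per six-pack; sellers bear 0.9 per six-pack.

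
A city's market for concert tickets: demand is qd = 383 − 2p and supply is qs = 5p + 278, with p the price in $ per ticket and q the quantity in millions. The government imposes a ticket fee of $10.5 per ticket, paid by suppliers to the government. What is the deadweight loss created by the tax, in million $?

Before the tax: set 383 − 2p = 5p + 278 → p* = $15, q* = 353.
With the tax collected from suppliers, supply shifts: qs = 5(p − 10.5) + 278.
New equilibrium: consumers pay $22.5, suppliers receive $12, q = 338. (Wedge: pb − ps = 10.5.)
Quantity falls by |ΔQ| = |353 − 338| = 15.
DWL = ½ · t · |ΔQ| = ½ · 10.5 · 15 = $78.75.

Deadweight loss = $78.75 million.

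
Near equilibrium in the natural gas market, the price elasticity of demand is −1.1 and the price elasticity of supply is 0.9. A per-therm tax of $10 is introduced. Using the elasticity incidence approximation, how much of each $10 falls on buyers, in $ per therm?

Buyers bear ≈ $4.5 per therm.

Incidence ratio: buyers' share ≈ εs / (εs + |εd|) = 0.9 / (0.9 + 1.1) = 0.45.
So buyers bear ≈ 0.45 × $10 = $4.5; suppliers bear $5.5.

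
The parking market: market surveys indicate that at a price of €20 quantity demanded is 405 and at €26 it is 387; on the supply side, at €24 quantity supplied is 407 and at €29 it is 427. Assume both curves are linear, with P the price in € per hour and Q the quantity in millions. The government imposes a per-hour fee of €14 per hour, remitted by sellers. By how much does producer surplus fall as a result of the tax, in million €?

Demand slope: (387 − 405)/(26 − 20) = -3, so Qd = 465 − 3P.
Supply slope: (427 − 407)/(29 − 24) = 4, so Qs = 4P + 311.
Without the tax, 465 − 3P = 4P + 311 gives 7P = 154, so P* = €22 and Q* = 399.
With the tax collected from sellers, supply shifts: Qs = 4(P − 14) + 311.
New equilibrium: consumers pay €30, sellers receive €16, Q = 375. (Wedge: Pb − Ps = 14.)
ΔPS is the trapezoid between Q = 375 and Q = 399 of height €6: ½ · (399 + 375) · 6 = €2322.

Producer surplus falls by €2322 million.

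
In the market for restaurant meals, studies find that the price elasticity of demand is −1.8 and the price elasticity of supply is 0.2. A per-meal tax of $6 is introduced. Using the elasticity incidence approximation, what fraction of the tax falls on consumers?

Consumers' share ≈ 0.1.

Incidence ratio: consumers' share ≈ εs / (εs + |εd|) = 0.2 / (0.2 + 1.8) = 0.1.
Supply is the less elastic side, so consumers bear the smaller share.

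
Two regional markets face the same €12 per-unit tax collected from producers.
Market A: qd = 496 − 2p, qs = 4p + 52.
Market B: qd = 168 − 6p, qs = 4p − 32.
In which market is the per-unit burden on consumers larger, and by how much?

Market A, by €3.2.

Market A: pre-tax p* = €74, q* = 348; post-tax q = 332; per-unit burden on consumers = €8.
Market B: pre-tax p* = €20, q* = 48; post-tax q = 19.2; per-unit burden on consumers = €4.8.
Difference: €8 vs €4.8 → market A is larger by €3.2.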